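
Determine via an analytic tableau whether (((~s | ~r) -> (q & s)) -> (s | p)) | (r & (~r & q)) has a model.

Satisfiable

Initial set: {((((~s | ~r) -> (q & s)) -> (s | p)) | (r & (~r & q)))}.
((((~s | ~r) -> (q & s)) -> (s | p)) | (r & (~r & q))): β-rule — branch into (((~s | ~r) -> (q & s)) -> (s | p))  //  (r & (~r & q)).
  branch 1 (add (((~s | ~r) -> (q & s)) -> (s | p))):
    (((~s | ~r) -> (q & s)) -> (s | p)): β-rule — branch into ~((~s | ~r) -> (q & s))  //  (s | p).
      branch 1.1 (add ~((~s | ~r) -> (q & s))):
        ~((~s | ~r) -> (q & s)): α-rule — add (~s | ~r), ~(q & s).
        (~s | ~r): β-rule — branch into ~s  //  ~r.
          branch 1.1.1 (add ~s):
            ~(q & s): β-rule — branch into ~q  //  ~s.
              branch 1.1.1.1 (add ~q):
                ○ open, literals {q=0, s=0}.
              branch 1.1.1.2 (add ~s):
                ○ open, literals {s=0}.
          branch 1.1.2 (add ~r):
            ~(q & s): β-rule — branch into ~q  //  ~s.
              branch 1.1.2.1 (add ~q):
                ○ open, literals {q=0, r=0}.
              branch 1.1.2.2 (add ~s):
                ○ open, literals {r=0, s=0}.
      branch 1.2 (add (s | p)):
        (s | p): β-rule — branch into s  //  p.
          branch 1.2.1 (add s):
            ○ open, literals {s=1}.
          branch 1.2.2 (add p):
            ○ open, literals {p=1}.
  branch 2 (add (r & (~r & q))):
    (r & (~r & q)): α-rule — add r, (~r & q).
    (~r & q): α-rule — add ~r, q.
    × closes — contains both r and ~r.
1 branch closed, 6 open.
An open branch gives a satisfying assignment: q=0, s=0.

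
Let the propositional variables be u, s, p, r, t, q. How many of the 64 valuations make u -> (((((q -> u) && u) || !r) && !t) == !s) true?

48

Initial set: {(u -> (((((q -> u) && u) || !r) && !t) == !s))}.
(u -> (((((q -> u) && u) || !r) && !t) == !s)): β-rule — branch into !u  //  (((((q -> u) && u) || !r) && !t) == !s).
  branch 1 (add !u):
    ○ open, literals {u=false}.
  branch 2 (add (((((q -> u) && u) || !r) && !t) == !s)):
    (((((q -> u) && u) || !r) && !t) == !s): β-rule — branch into ((((q -> u) && u) || !r) && !t), !s  //  !((((q -> u) && u) || !r) && !t), !!s.
      branch 2.1 (add ((((q -> u) && u) || !r) && !t), !s):
        ((((q -> u) && u) || !r) && !t): α-rule — add (((q -> u) && u) || !r), !t.
        (((q -> u) && u) || !r): β-rule — branch into ((q -> u) && u)  //  !r.
          branch 2.1.1 (add ((q -> u) && u)):
            ((q -> u) && u): α-rule — add (q -> u), u.
            (q -> u): β-rule — branch into !q  //  u.
              branch 2.1.1.1 (add !q):
                ○ open, literals {q=false, s=false, t=false, u=true}.
              branch 2.1.1.2 (add u):
                ○ open, literals {s=false, t=false, u=true}.
          branch 2.1.2 (add !r):
            ○ open, literals {r=false, s=false, t=false}.
      branch 2.2 (add !((((q -> u) && u) || !r) && !t), !!s):
        !((((q -> u) && u) || !r) && !t): β-rule — branch into !(((q -> u) && u) || !r)  //  !!t.
          branch 2.2.1 (add !(((q -> u) && u) || !r)):
            !(((q -> u) && u) || !r): α-rule — add !((q -> u) && u), !!r.
            !((q -> u) && u): β-rule — branch into !(q -> u)  //  !u.
              branch 2.2.1.1 (add !(q -> u)):
                !(q -> u): α-rule — add q, !u.
                ○ open, literals {q=true, r=true, s=true, u=false}.
              branch 2.2.1.2 (add !u):
                ○ open, literals {r=true, s=true, u=false}.
          branch 2.2.2 (add !!t):
            ○ open, literals {s=true, t=true}.
0 branches closed, 7 open.
Each open branch fixes some atoms; the unmentioned ones are free. Counting distinct full assignments: branch {u=false} (s, p, r, t, q) contributes 32 new; branch {q=false, s=false, t=false, u=true} (p, r) contributes 4 new; branch {s=false, t=false, u=true} (p, r, q) contributes 4 new; branch {r=false, s=false, t=false} (u, p, q) contributes 0 new; branch {q=true, r=true, s=true, u=false} (p, t) contributes 0 new; branch {r=true, s=true, u=false} (p, t, q) contributes 0 new; branch {s=true, t=true} (u, p, r, q) contributes 8 new. Total: 48.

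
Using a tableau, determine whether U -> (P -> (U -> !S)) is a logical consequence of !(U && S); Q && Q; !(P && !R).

Yes

Initial set: {!(U && S); (Q && Q); !(P && !R); !(U -> (P -> (U -> !S)))}.
(Q && Q): α-rule — add Q, Q.
!(U -> (P -> (U -> !S))): α-rule — add U, !(P -> (U -> !S)).
!(P -> (U -> !S)): α-rule — add P, !(U -> !S).
!(U -> !S): α-rule — add U, !!S.
!(U && S): β-rule — branch into !U  //  !S.
  branch 1 (add !U):
    × closes — contains both U and !U.
  branch 2 (add !S):
    × closes — contains both S and !S.
All 2 branches close.
Every branch closed, so the premises entail the conclusion.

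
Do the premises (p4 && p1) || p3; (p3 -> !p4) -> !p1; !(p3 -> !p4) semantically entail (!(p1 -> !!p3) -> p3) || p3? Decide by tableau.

Yes

Initial set: {((p4 && p1) || p3); ((p3 -> !p4) -> !p1); !(p3 -> !p4); !((!(p1 -> !!p3) -> p3) || p3)}.
!(p3 -> !p4): α-rule — add p3, !!p4.
!((!(p1 -> !!p3) -> p3) || p3): α-rule — add !(!(p1 -> !!p3) -> p3), !p3.
× closes — contains both p3 and !p3.
All 1 branch closes.
Every branch closed, so the premises entail the conclusion.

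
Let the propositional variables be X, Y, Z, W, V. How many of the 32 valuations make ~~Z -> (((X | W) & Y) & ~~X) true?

20

Initial set: {T (~~Z -> (((X | W) & Y) & ~~X))}.
T (~~Z -> (((X | W) & Y) & ~~X)): β-rule — branch into F ~~Z  //  T (((X | W) & Y) & ~~X).
  branch 1 (add F ~~Z):
    F ~~Z: drop double negation, giving F Z.
    ○ open, literals {Z=false}.
  branch 2 (add T (((X | W) & Y) & ~~X)):
    T (((X | W) & Y) & ~~X): α-rule — add T ((X | W) & Y), T ~~X.
    T ((X | W) & Y): α-rule — add T (X | W), T Y.
    T ~~X: drop double negation, giving T X.
    T (X | W): β-rule — branch into T X  //  T W.
      branch 2.1 (add T X):
        ○ open, literals {X=true, Y=true}.
      branch 2.2 (add T W):
        ○ open, literals {W=true, X=true, Y=true}.
0 branches closed, 3 open.
Each open branch fixes some atoms; the unmentioned ones are free. Counting distinct full assignments: branch {Z=false} (X, Y, W, V) contributes 16 new; branch {X=true, Y=true} (Z, W, V) contributes 4 new; branch {W=true, X=true, Y=true} (Z, V) contributes 0 new. Total: 20.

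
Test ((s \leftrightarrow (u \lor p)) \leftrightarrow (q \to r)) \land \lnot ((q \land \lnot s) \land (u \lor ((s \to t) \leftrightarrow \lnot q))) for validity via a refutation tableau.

Not valid

Assume the negation and expand:
Initial set: {\lnot (((s \leftrightarrow (u \lor p)) \leftrightarrow (q \to r)) \land \lnot ((q \land \lnot s) \land (u \lor ((s \to t) \leftrightarrow \lnot q))))}.
\lnot (((s \leftrightarrow (u \lor p)) \leftrightarrow (q \to r)) \land \lnot ((q \land \lnot s) \land (u \lor ((s \to t) \leftrightarrow \lnot q)))): β-rule — branch into \lnot ((s \leftrightarrow (u \lor p)) \leftrightarrow (q \to r))  //  \lnot \lnot ((q \land \lnot s) \land (u \lor ((s \to t) \leftrightarrow \lnot q))).
  branch 1 (add \lnot ((s \leftrightarrow (u \lor p)) \leftrightarrow (q \to r))):
    \lnot ((s \leftrightarrow (u \lor p)) \leftrightarrow (q \to r)): β-rule — branch into (s \leftrightarrow (u \lor p)), \lnot (q \to r)  //  \lnot (s \leftrightarrow (u \lor p)), (q \to r).
      branch 1.1 (add (s \leftrightarrow (u \lor p)), \lnot (q \to r)):
        \lnot (q \to r): α-rule — add q, \lnot r.
        (s \leftrightarrow (u \lor p)): β-rule — branch into s, (u \lor p)  //  \lnot s, \lnot (u \lor p).
          branch 1.1.1 (add s, (u \lor p)):
            (u \lor p): β-rule — branch into u  //  p.
              branch 1.1.1.1 (add u):
                ○ open, literals {q=1, r=0, s=1, u=1}.
              branch 1.1.1.2 (add p):
                ○ open, literals {p=1, q=1, r=0, s=1}.
          branch 1.1.2 (add \lnot s, \lnot (u \lor p)):
            \lnot (u \lor p): α-rule — add \lnot u, \lnot p.
            ○ open, literals {p=0, q=1, r=0, s=0, u=0}.
      branch 1.2 (add \lnot (s \leftrightarrow (u \lor p)), (q \to r)):
        \lnot (s \leftrightarrow (u \lor p)): β-rule — branch into s, \lnot (u \lor p)  //  \lnot s, (u \lor p).
          branch 1.2.1 (add s, \lnot (u \lor p)):
            \lnot (u \lor p): α-rule — add \lnot u, \lnot p.
            (q \to r): β-rule — branch into \lnot q  //  r.
              branch 1.2.1.1 (add \lnot q):
                ○ open, literals {p=0, q=0, s=1, u=0}.
              branch 1.2.1.2 (add r):
                ○ open, literals {p=0, r=1, s=1, u=0}.
          branch 1.2.2 (add \lnot s, (u \lor p)):
            (q \to r): β-rule — branch into \lnot q  //  r.
              branch 1.2.2.1 (add \lnot q):
                (u \lor p): β-rule — branch into u  //  p.
                  branch 1.2.2.1.1 (add u):
                    ○ open, literals {q=0, s=0, u=1}.
                  branch 1.2.2.1.2 (add p):
                    ○ open, literals {p=1, q=0, s=0}.
              branch 1.2.2.2 (add r):
                (u \lor p): β-rule — branch into u  //  p.
                  branch 1.2.2.2.1 (add u):
                    ○ open, literals {r=1, s=0, u=1}.
                  branch 1.2.2.2.2 (add p):
                    ○ open, literals {p=1, r=1, s=0}.
  branch 2 (add \lnot \lnot ((q \land \lnot s) \land (u \lor ((s \to t) \leftrightarrow \lnot q)))):
    \lnot \lnot ((q \land \lnot s) \land (u \lor ((s \to t) \leftrightarrow \lnot q))): α-rule — add (q \land \lnot s), (u \lor ((s \to t) \leftrightarrow \lnot q)).
    (q \land \lnot s): α-rule — add q, \lnot s.
    (u \lor ((s \to t) \leftrightarrow \lnot q)): β-rule — branch into u  //  ((s \to t) \leftrightarrow \lnot q).
      branch 2.1 (add u):
        ○ open, literals {q=1, s=0, u=1}.
      branch 2.2 (add ((s \to t) \leftrightarrow \lnot q)):
        ((s \to t) \leftrightarrow \lnot q): β-rule — branch into (s \to t), \lnot q  //  \lnot (s \to t), \lnot \lnot q.
          branch 2.2.1 (add (s \to t), \lnot q):
            × closes — contains both q and \lnot q.
          branch 2.2.2 (add \lnot (s \to t), \lnot \lnot q):
            \lnot (s \to t): α-rule — add s, \lnot t.
            × closes — contains both s and \lnot s.
2 branches closed, 10 open.
An open branch gives a countermodel: q=1, r=0, s=1, u=1 (unmentioned atoms arbitrary); under it the original formula is false.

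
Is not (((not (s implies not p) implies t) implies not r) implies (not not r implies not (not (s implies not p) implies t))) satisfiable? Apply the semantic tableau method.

Unsatisfiable

Initial set: {not (((not (s implies not p) implies t) implies not r) implies (not not r implies not (not (s implies not p) implies t)))}.
not (((not (s implies not p) implies t) implies not r) implies (not not r implies not (not (s implies not p) implies t))): α-rule — add ((not (s implies not p) implies t) implies not r), not (not not r implies not (not (s implies not p) implies t)).
not (not not r implies not (not (s implies not p) implies t)): α-rule — add not not r, not not (not (s implies not p) implies t).
not not r: drop double negation, giving r.
((not (s implies not p) implies t) implies not r): β-rule — branch into not (not (s implies not p) implies t)  //  not r.
  branch 1 (add not (not (s implies not p) implies t)):
    not (not (s implies not p) implies t): α-rule — add not (s implies not p), not t.
    not (s implies not p): α-rule — add s, not not p.
    not not (not (s implies not p) implies t): β-rule — branch into not not (s implies not p)  //  t.
      branch 1.1 (add not not (s implies not p)):
        not not (s implies not p): β-rule — branch into not s  //  not p.
          branch 1.1.1 (add not s):
            × closes — contains both s and not s.
          branch 1.1.2 (add not p):
            × closes — contains both p and not p.
      branch 1.2 (add t):
        × closes — contains both t and not t.
  branch 2 (add not r):
    × closes — contains both r and not r.
All 4 branches close.
Every branch closed; the formula is unsatisfiable.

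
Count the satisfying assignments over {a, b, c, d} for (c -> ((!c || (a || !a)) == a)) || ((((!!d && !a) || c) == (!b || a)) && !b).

Initial set: {T ((c -> ((!c || (a || !a)) == a)) || ((((!!d && !a) || c) == (!b || a)) && !b))}.
T ((c -> ((!c || (a || !a)) == a)) || ((((!!d && !a) || c) == (!b || a)) && !b)): β-rule — branch into T (c -> ((!c || (a || !a)) == a))  //  T ((((!!d && !a) || c) == (!b || a)) && !b).
  branch 1 (add T (c -> ((!c || (a || !a)) == a))):
    T (c -> ((!c || (a || !a)) == a)): β-rule — branch into F c  //  T ((!c || (a || !a)) == a).
      branch 1.1 (add F c):
        ○ open, literals {c=0}.
      branch 1.2 (add T ((!c || (a || !a)) == a)):
        T ((!c || (a || !a)) == a): β-rule — branch into T (!c || (a || !a)), T a  //  F (!c || (a || !a)), F a.
          branch 1.2.1 (add T (!c || (a || !a)), T a):
            T (!c || (a || !a)): β-rule — branch into T !c  //  T (a || !a).
              branch 1.2.1.1 (add T !c):
                ○ open, literals {a=1, c=0}.
              branch 1.2.1.2 (add T (a || !a)):
                T (a || !a): β-rule — branch into T a  //  T !a.
                  branch 1.2.1.2.1 (add T a):
                    ○ open, literals {a=1}.
                  branch 1.2.1.2.2 (add T !a):
                    × closes — contains both a and !a.
          branch 1.2.2 (add F (!c || (a || !a)), F a):
            F (!c || (a || !a)): α-rule — add F !c, F (a || !a).
            F (a || !a): α-rule — add F a, F !a.
            × closes — contains both a and !a.
  branch 2 (add T ((((!!d && !a) || c) == (!b || a)) && !b)):
    T ((((!!d && !a) || c) == (!b || a)) && !b): α-rule — add T (((!!d && !a) || c) == (!b || a)), T !b.
    T (((!!d && !a) || c) == (!b || a)): β-rule — branch into T ((!!d && !a) || c), T (!b || a)  //  F ((!!d && !a) || c), F (!b || a).
      branch 2.1 (add T ((!!d && !a) || c), T (!b || a)):
        T ((!!d && !a) || c): β-rule — branch into T (!!d && !a)  //  T c.
          branch 2.1.1 (add T (!!d && !a)):
            T (!!d && !a): α-rule — add T !!d, T !a.
            T !!d: drop double negation, giving T d.
            T (!b || a): β-rule — branch into T !b  //  T a.
              branch 2.1.1.1 (add T !b):
                ○ open, literals {a=0, b=0, d=1}.
              branch 2.1.1.2 (add T a):
                × closes — contains both a and !a.
          branch 2.1.2 (add T c):
            T (!b || a): β-rule — branch into T !b  //  T a.
              branch 2.1.2.1 (add T !b):
                ○ open, literals {b=0, c=1}.
              branch 2.1.2.2 (add T a):
                ○ open, literals {a=1, b=0, c=1}.
      branch 2.2 (add F ((!!d && !a) || c), F (!b || a)):
        F ((!!d && !a) || c): α-rule — add F (!!d && !a), F c.
        F (!b || a): α-rule — add F !b, F a.
        × closes — contains both b and !b.
4 branches closed, 6 open.
Each open branch fixes some atoms; the unmentioned ones are free. Counting distinct full assignments: branch {c=0} (a, b, d) contributes 8 new; branch {a=1, c=0} (b, d) contributes 0 new; branch {a=1} (b, c, d) contributes 4 new; branch {a=0, b=0, d=1} (c) contributes 1 new; branch {b=0, c=1} (a, d) contributes 1 new; branch {a=1, b=0, c=1} (d) contributes 0 new. Total: 14.

14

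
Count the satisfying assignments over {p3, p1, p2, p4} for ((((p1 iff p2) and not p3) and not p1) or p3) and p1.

4

Initial set: {(((((p1 iff p2) and not p3) and not p1) or p3) and p1)}.
(((((p1 iff p2) and not p3) and not p1) or p3) and p1): α-rule — add ((((p1 iff p2) and not p3) and not p1) or p3), p1.
((((p1 iff p2) and not p3) and not p1) or p3): β-rule — branch into (((p1 iff p2) and not p3) and not p1)  //  p3.
  branch 1 (add (((p1 iff p2) and not p3) and not p1)):
    (((p1 iff p2) and not p3) and not p1): α-rule — add ((p1 iff p2) and not p3), not p1.
    × closes — contains both p1 and not p1.
  branch 2 (add p3):
    ○ open, literals {p1=1, p3=1}.
1 branch closed, 1 open.
Each open branch fixes some atoms; the unmentioned ones are free. Counting distinct full assignments: branch {p1=1, p3=1} (p2, p4) contributes 4 new. Total: 4.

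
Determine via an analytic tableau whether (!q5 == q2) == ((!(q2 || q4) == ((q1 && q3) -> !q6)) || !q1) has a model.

Initial set: {((!q5 == q2) == ((!(q2 || q4) == ((q1 && q3) -> !q6)) || !q1))}.
((!q5 == q2) == ((!(q2 || q4) == ((q1 && q3) -> !q6)) || !q1)): β-rule — branch into (!q5 == q2), ((!(q2 || q4) == ((q1 && q3) -> !q6)) || !q1)  //  !(!q5 == q2), !((!(q2 || q4) == ((q1 && q3) -> !q6)) || !q1).
  branch 1 (add (!q5 == q2), ((!(q2 || q4) == ((q1 && q3) -> !q6)) || !q1)):
    (!q5 == q2): β-rule — branch into !q5, q2  //  !!q5, !q2.
      branch 1.1 (add !q5, q2):
        ((!(q2 || q4) == ((q1 && q3) -> !q6)) || !q1): β-rule — branch into (!(q2 || q4) == ((q1 && q3) -> !q6))  //  !q1.
          branch 1.1.1 (add (!(q2 || q4) == ((q1 && q3) -> !q6))):
            (!(q2 || q4) == ((q1 && q3) -> !q6)): β-rule — branch into !(q2 || q4), ((q1 && q3) -> !q6)  //  !!(q2 || q4), !((q1 && q3) -> !q6).
              branch 1.1.1.1 (add !(q2 || q4), ((q1 && q3) -> !q6)):
                !(q2 || q4): α-rule — add !q2, !q4.
                × closes — contains both q2 and !q2.
              branch 1.1.1.2 (add !!(q2 || q4), !((q1 && q3) -> !q6)):
                !((q1 && q3) -> !q6): α-rule — add (q1 && q3), !!q6.
                (q1 && q3): α-rule — add q1, q3.
                !!(q2 || q4): β-rule — branch into q2  //  q4.
                  branch 1.1.1.2.1 (add q2):
                    ○ open, literals {q1=1, q2=1, q3=1, q5=0, q6=1}.
                  branch 1.1.1.2.2 (add q4):
                    ○ open, literals {q1=1, q2=1, q3=1, q4=1, q5=0, q6=1}.
          branch 1.1.2 (add !q1):
            ○ open, literals {q1=0, q2=1, q5=0}.
      branch 1.2 (add !!q5, !q2):
        ((!(q2 || q4) == ((q1 && q3) -> !q6)) || !q1): β-rule — branch into (!(q2 || q4) == ((q1 && q3) -> !q6))  //  !q1.
          branch 1.2.1 (add (!(q2 || q4) == ((q1 && q3) -> !q6))):
            (!(q2 || q4) == ((q1 && q3) -> !q6)): β-rule — branch into !(q2 || q4), ((q1 && q3) -> !q6)  //  !!(q2 || q4), !((q1 && q3) -> !q6).
              branch 1.2.1.1 (add !(q2 || q4), ((q1 && q3) -> !q6)):
                !(q2 || q4): α-rule — add !q2, !q4.
                ((q1 && q3) -> !q6): β-rule — branch into !(q1 && q3)  //  !q6.
                  branch 1.2.1.1.1 (add !(q1 && q3)):
                    !(q1 && q3): β-rule — branch into !q1  //  !q3.
                      branch 1.2.1.1.1.1 (add !q1):
                        ○ open, literals {q1=0, q2=0, q4=0, q5=1}.
                      branch 1.2.1.1.1.2 (add !q3):
                        ○ open, literals {q2=0, q3=0, q4=0, q5=1}.
                  branch 1.2.1.1.2 (add !q6):
                    ○ open, literals {q2=0, q4=0, q5=1, q6=0}.
              branch 1.2.1.2 (add !!(q2 || q4), !((q1 && q3) -> !q6)):
                !((q1 && q3) -> !q6): α-rule — add (q1 && q3), !!q6.
                (q1 && q3): α-rule — add q1, q3.
                !!(q2 || q4): β-rule — branch into q2  //  q4.
                  branch 1.2.1.2.1 (add q2):
                    × closes — contains both q2 and !q2.
                  branch 1.2.1.2.2 (add q4):
                    ○ open, literals {q1=1, q2=0, q3=1, q4=1, q5=1, q6=1}.
          branch 1.2.2 (add !q1):
            ○ open, literals {q1=0, q2=0, q5=1}.
  branch 2 (add !(!q5 == q2), !((!(q2 || q4) == ((q1 && q3) -> !q6)) || !q1)):
    !((!(q2 || q4) == ((q1 && q3) -> !q6)) || !q1): α-rule — add !(!(q2 || q4) == ((q1 && q3) -> !q6)), !!q1.
    !(!q5 == q2): β-rule — branch into !q5, !q2  //  !!q5, q2.
      branch 2.1 (add !q5, !q2):
        !(!(q2 || q4) == ((q1 && q3) -> !q6)): β-rule — branch into !(q2 || q4), !((q1 && q3) -> !q6)  //  !!(q2 || q4), ((q1 && q3) -> !q6).
          branch 2.1.1 (add !(q2 || q4), !((q1 && q3) -> !q6)):
            !(q2 || q4): α-rule — add !q2, !q4.
            !((q1 && q3) -> !q6): α-rule — add (q1 && q3), !!q6.
            (q1 && q3): α-rule — add q1, q3.
            ○ open, literals {q1=1, q2=0, q3=1, q4=0, q5=0, q6=1}.
          branch 2.1.2 (add !!(q2 || q4), ((q1 && q3) -> !q6)):
            !!(q2 || q4): β-rule — branch into q2  //  q4.
              branch 2.1.2.1 (add q2):
                × closes — contains both q2 and !q2.
              branch 2.1.2.2 (add q4):
                ((q1 && q3) -> !q6): β-rule — branch into !(q1 && q3)  //  !q6.
                  branch 2.1.2.2.1 (add !(q1 && q3)):
                    !(q1 && q3): β-rule — branch into !q1  //  !q3.
                      branch 2.1.2.2.1.1 (add !q1):
                        × closes — contains both q1 and !q1.
                      branch 2.1.2.2.1.2 (add !q3):
                        ○ open, literals {q1=1, q2=0, q3=0, q4=1, q5=0}.
                  branch 2.1.2.2.2 (add !q6):
                    ○ open, literals {q1=1, q2=0, q4=1, q5=0, q6=0}.
      branch 2.2 (add !!q5, q2):
        !(!(q2 || q4) == ((q1 && q3) -> !q6)): β-rule — branch into !(q2 || q4), !((q1 && q3) -> !q6)  //  !!(q2 || q4), ((q1 && q3) -> !q6).
          branch 2.2.1 (add !(q2 || q4), !((q1 && q3) -> !q6)):
            !(q2 || q4): α-rule — add !q2, !q4.
            × closes — contains both q2 and !q2.
          branch 2.2.2 (add !!(q2 || q4), ((q1 && q3) -> !q6)):
            !!(q2 || q4): β-rule — branch into q2  //  q4.
              branch 2.2.2.1 (add q2):
                ((q1 && q3) -> !q6): β-rule — branch into !(q1 && q3)  //  !q6.
                  branch 2.2.2.1.1 (add !(q1 && q3)):
                    !(q1 && q3): β-rule — branch into !q1  //  !q3.
                      branch 2.2.2.1.1.1 (add !q1):
                        × closes — contains both q1 and !q1.
                      branch 2.2.2.1.1.2 (add !q3):
                        ○ open, literals {q1=1, q2=1, q3=0, q5=1}.
                  branch 2.2.2.1.2 (add !q6):
                    ○ open, literals {q1=1, q2=1, q5=1, q6=0}.
              branch 2.2.2.2 (add q4):
                ((q1 && q3) -> !q6): β-rule — branch into !(q1 && q3)  //  !q6.
                  branch 2.2.2.2.1 (add !(q1 && q3)):
                    !(q1 && q3): β-rule — branch into !q1  //  !q3.
                      branch 2.2.2.2.1.1 (add !q1):
                        × closes — contains both q1 and !q1.
                      branch 2.2.2.2.1.2 (add !q3):
                        ○ open, literals {q1=1, q2=1, q3=0, q4=1, q5=1}.
                  branch 2.2.2.2.2 (add !q6):
                    ○ open, literals {q1=1, q2=1, q4=1, q5=1, q6=0}.
7 branches closed, 15 open.
An open branch gives a satisfying assignment: q1=1, q2=1, q3=1, q5=0, q6=1.

Satisfiable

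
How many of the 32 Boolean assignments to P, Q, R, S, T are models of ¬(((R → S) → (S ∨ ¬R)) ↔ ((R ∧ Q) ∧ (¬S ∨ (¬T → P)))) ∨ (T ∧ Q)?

29

Initial set: {T (¬(((R → S) → (S ∨ ¬R)) ↔ ((R ∧ Q) ∧ (¬S ∨ (¬T → P)))) ∨ (T ∧ Q))}.
T (¬(((R → S) → (S ∨ ¬R)) ↔ ((R ∧ Q) ∧ (¬S ∨ (¬T → P)))) ∨ (T ∧ Q)): β-rule — branch into T ¬(((R → S) → (S ∨ ¬R)) ↔ ((R ∧ Q) ∧ (¬S ∨ (¬T → P))))  //  T (T ∧ Q).
  branch 1 (add T ¬(((R → S) → (S ∨ ¬R)) ↔ ((R ∧ Q) ∧ (¬S ∨ (¬T → P))))):
    T ¬(((R → S) → (S ∨ ¬R)) ↔ ((R ∧ Q) ∧ (¬S ∨ (¬T → P)))): β-rule — branch into T ((R → S) → (S ∨ ¬R)), F ((R ∧ Q) ∧ (¬S ∨ (¬T → P)))  //  F ((R → S) → (S ∨ ¬R)), T ((R ∧ Q) ∧ (¬S ∨ (¬T → P))).
      branch 1.1 (add T ((R → S) → (S ∨ ¬R)), F ((R ∧ Q) ∧ (¬S ∨ (¬T → P)))):
        T ((R → S) → (S ∨ ¬R)): β-rule — branch into F (R → S)  //  T (S ∨ ¬R).
          branch 1.1.1 (add F (R → S)):
            F (R → S): α-rule — add T R, F S.
            F ((R ∧ Q) ∧ (¬S ∨ (¬T → P))): β-rule — branch into F (R ∧ Q)  //  F (¬S ∨ (¬T → P)).
              branch 1.1.1.1 (add F (R ∧ Q)):
                F (R ∧ Q): β-rule — branch into F R  //  F Q.
                  branch 1.1.1.1.1 (add F R):
                    × closes — contains both R and ¬R.
                  branch 1.1.1.1.2 (add F Q):
                    ○ open, literals {Q=false, R=true, S=false}.
              branch 1.1.1.2 (add F (¬S ∨ (¬T → P))):
                F (¬S ∨ (¬T → P)): α-rule — add F ¬S, F (¬T → P).
                × closes — contains both S and ¬S.
          branch 1.1.2 (add T (S ∨ ¬R)):
            F ((R ∧ Q) ∧ (¬S ∨ (¬T → P))): β-rule — branch into F (R ∧ Q)  //  F (¬S ∨ (¬T → P)).
              branch 1.1.2.1 (add F (R ∧ Q)):
                T (S ∨ ¬R): β-rule — branch into T S  //  T ¬R.
                  branch 1.1.2.1.1 (add T S):
                    F (R ∧ Q): β-rule — branch into F R  //  F Q.
                      branch 1.1.2.1.1.1 (add F R):
                        ○ open, literals {R=false, S=true}.
                      branch 1.1.2.1.1.2 (add F Q):
                        ○ open, literals {Q=false, S=true}.
                  branch 1.1.2.1.2 (add T ¬R):
                    F (R ∧ Q): β-rule — branch into F R  //  F Q.
                      branch 1.1.2.1.2.1 (add F R):
                        ○ open, literals {R=false}.
                      branch 1.1.2.1.2.2 (add F Q):
                        ○ open, literals {Q=false, R=false}.
              branch 1.1.2.2 (add F (¬S ∨ (¬T → P))):
                F (¬S ∨ (¬T → P)): α-rule — add F ¬S, F (¬T → P).
                F (¬T → P): α-rule — add T ¬T, F P.
                T (S ∨ ¬R): β-rule — branch into T S  //  T ¬R.
                  branch 1.1.2.2.1 (add T S):
                    ○ open, literals {P=false, S=true, T=false}.
                  branch 1.1.2.2.2 (add T ¬R):
                    ○ open, literals {P=false, R=false, S=true, T=false}.
      branch 1.2 (add F ((R → S) → (S ∨ ¬R)), T ((R ∧ Q) ∧ (¬S ∨ (¬T → P)))):
        F ((R → S) → (S ∨ ¬R)): α-rule — add T (R → S), F (S ∨ ¬R).
        T ((R ∧ Q) ∧ (¬S ∨ (¬T → P))): α-rule — add T (R ∧ Q), T (¬S ∨ (¬T → P)).
        F (S ∨ ¬R): α-rule — add F S, F ¬R.
        T (R ∧ Q): α-rule — add T R, T Q.
        T (R → S): β-rule — branch into F R  //  T S.
          branch 1.2.1 (add F R):
            × closes — contains both R and ¬R.
          branch 1.2.2 (add T S):
            × closes — contains both S and ¬S.
  branch 2 (add T (T ∧ Q)):
    T (T ∧ Q): α-rule — add T T, T Q.
    ○ open, literals {Q=true, T=true}.
4 branches closed, 8 open.
Each open branch fixes some atoms; the unmentioned ones are free. Counting distinct full assignments: branch {Q=false, R=true, S=false} (P, T) contributes 4 new; branch {R=false, S=true} (P, Q, T) contributes 8 new; branch {Q=false, S=true} (P, R, T) contributes 4 new; branch {R=false} (P, Q, S, T) contributes 8 new; branch {Q=false, R=false} (P, S, T) contributes 0 new; branch {P=false, S=true, T=false} (Q, R) contributes 1 new; branch {P=false, R=false, S=true, T=false} (Q) contributes 0 new; branch {Q=true, T=true} (P, R, S) contributes 4 new. Total: 29.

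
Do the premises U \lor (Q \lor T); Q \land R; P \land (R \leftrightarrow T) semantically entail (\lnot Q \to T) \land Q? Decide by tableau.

Initial set: {(U \lor (Q \lor T)); (Q \land R); (P \land (R \leftrightarrow T)); \lnot ((\lnot Q \to T) \land Q)}.
(Q \land R): α-rule — add Q, R.
(P \land (R \leftrightarrow T)): α-rule — add P, (R \leftrightarrow T).
(U \lor (Q \lor T)): β-rule — branch into U  //  (Q \lor T).
  branch 1 (add U):
    \lnot ((\lnot Q \to T) \land Q): β-rule — branch into \lnot (\lnot Q \to T)  //  \lnot Q.
      branch 1.1 (add \lnot (\lnot Q \to T)):
        \lnot (\lnot Q \to T): α-rule — add \lnot Q, \lnot T.
        × closes — contains both Q and \lnot Q.
      branch 1.2 (add \lnot Q):
        × closes — contains both Q and \lnot Q.
  branch 2 (add (Q \lor T)):
    \lnot ((\lnot Q \to T) \land Q): β-rule — branch into \lnot (\lnot Q \to T)  //  \lnot Q.
      branch 2.1 (add \lnot (\lnot Q \to T)):
        \lnot (\lnot Q \to T): α-rule — add \lnot Q, \lnot T.
        × closes — contains both Q and \lnot Q.
      branch 2.2 (add \lnot Q):
        × closes — contains both Q and \lnot Q.
All 4 branches close.
Every branch closed, so the premises entail the conclusion.

Yes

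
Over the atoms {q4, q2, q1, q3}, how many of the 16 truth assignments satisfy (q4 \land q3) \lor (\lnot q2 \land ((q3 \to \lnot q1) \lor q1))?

10

Initial set: {T ((q4 \land q3) \lor (\lnot q2 \land ((q3 \to \lnot q1) \lor q1)))}.
T ((q4 \land q3) \lor (\lnot q2 \land ((q3 \to \lnot q1) \lor q1))): β-rule — branch into T (q4 \land q3)  //  T (\lnot q2 \land ((q3 \to \lnot q1) \lor q1)).
  branch 1 (add T (q4 \land q3)):
    T (q4 \land q3): α-rule — add T q4, T q3.
    ○ open, literals {q3=T, q4=T}.
  branch 2 (add T (\lnot q2 \land ((q3 \to \lnot q1) \lor q1))):
    T (\lnot q2 \land ((q3 \to \lnot q1) \lor q1)): α-rule — add T \lnot q2, T ((q3 \to \lnot q1) \lor q1).
    T ((q3 \to \lnot q1) \lor q1): β-rule — branch into T (q3 \to \lnot q1)  //  T q1.
      branch 2.1 (add T (q3 \to \lnot q1)):
        T (q3 \to \lnot q1): β-rule — branch into F q3  //  T \lnot q1.
          branch 2.1.1 (add F q3):
            ○ open, literals {q2=F, q3=F}.
          branch 2.1.2 (add T \lnot q1):
            ○ open, literals {q1=F, q2=F}.
      branch 2.2 (add T q1):
        ○ open, literals {q1=T, q2=F}.
0 branches closed, 4 open.
Each open branch fixes some atoms; the unmentioned ones are free. Counting distinct full assignments: branch {q3=T, q4=T} (q2, q1) contributes 4 new; branch {q2=F, q3=F} (q4, q1) contributes 4 new; branch {q1=F, q2=F} (q4, q3) contributes 1 new; branch {q1=T, q2=F} (q4, q3) contributes 1 new. Total: 10.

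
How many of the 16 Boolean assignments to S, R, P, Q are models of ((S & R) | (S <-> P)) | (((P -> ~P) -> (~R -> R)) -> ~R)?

14

Initial set: {(((S & R) | (S <-> P)) | (((P -> ~P) -> (~R -> R)) -> ~R))}.
(((S & R) | (S <-> P)) | (((P -> ~P) -> (~R -> R)) -> ~R)): β-rule — branch into ((S & R) | (S <-> P))  //  (((P -> ~P) -> (~R -> R)) -> ~R).
  branch 1 (add ((S & R) | (S <-> P))):
    ((S & R) | (S <-> P)): β-rule — branch into (S & R)  //  (S <-> P).
      branch 1.1 (add (S & R)):
        (S & R): α-rule — add S, R.
        ○ open, literals {R=T, S=T}.
      branch 1.2 (add (S <-> P)):
        (S <-> P): β-rule — branch into S, P  //  ~S, ~P.
          branch 1.2.1 (add S, P):
            ○ open, literals {P=T, S=T}.
          branch 1.2.2 (add ~S, ~P):
            ○ open, literals {P=F, S=F}.
  branch 2 (add (((P -> ~P) -> (~R -> R)) -> ~R)):
    (((P -> ~P) -> (~R -> R)) -> ~R): β-rule — branch into ~((P -> ~P) -> (~R -> R))  //  ~R.
      branch 2.1 (add ~((P -> ~P) -> (~R -> R))):
        ~((P -> ~P) -> (~R -> R)): α-rule — add (P -> ~P), ~(~R -> R).
        ~(~R -> R): α-rule — add ~R, ~R.
        (P -> ~P): β-rule — branch into ~P  //  ~P.
          branch 2.1.1 (add ~P):
            ○ open, literals {P=F, R=F}.
          branch 2.1.2 (add ~P):
            ○ open, literals {P=F, R=F}.
      branch 2.2 (add ~R):
        ○ open, literals {R=F}.
0 branches closed, 6 open.
Each open branch fixes some atoms; the unmentioned ones are free. Counting distinct full assignments: branch {R=T, S=T} (P, Q) contributes 4 new; branch {P=T, S=T} (R, Q) contributes 2 new; branch {P=F, S=F} (R, Q) contributes 4 new; branch {P=F, R=F} (S, Q) contributes 2 new; branch {P=F, R=F} (S, Q) contributes 0 new; branch {R=F} (S, P, Q) contributes 2 new. Total: 14.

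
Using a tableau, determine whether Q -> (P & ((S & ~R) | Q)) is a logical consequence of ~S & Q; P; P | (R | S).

Yes

Initial set: {(~S & Q); P; (P | (R | S)); ~(Q -> (P & ((S & ~R) | Q)))}.
(~S & Q): α-rule — add ~S, Q.
~(Q -> (P & ((S & ~R) | Q))): α-rule — add Q, ~(P & ((S & ~R) | Q)).
(P | (R | S)): β-rule — branch into P  //  (R | S).
  branch 1 (add P):
    ~(P & ((S & ~R) | Q)): β-rule — branch into ~P  //  ~((S & ~R) | Q).
      branch 1.1 (add ~P):
        × closes — contains both P and ~P.
      branch 1.2 (add ~((S & ~R) | Q)):
        ~((S & ~R) | Q): α-rule — add ~(S & ~R), ~Q.
        × closes — contains both Q and ~Q.
  branch 2 (add (R | S)):
    ~(P & ((S & ~R) | Q)): β-rule — branch into ~P  //  ~((S & ~R) | Q).
      branch 2.1 (add ~P):
        × closes — contains both P and ~P.
      branch 2.2 (add ~((S & ~R) | Q)):
        ~((S & ~R) | Q): α-rule — add ~(S & ~R), ~Q.
        × closes — contains both Q and ~Q.
All 4 branches close.
Every branch closed, so the premises entail the conclusion.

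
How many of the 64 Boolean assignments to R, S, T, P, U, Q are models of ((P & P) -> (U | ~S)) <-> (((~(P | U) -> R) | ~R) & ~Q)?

Initial set: {(((P & P) -> (U | ~S)) <-> (((~(P | U) -> R) | ~R) & ~Q))}.
(((P & P) -> (U | ~S)) <-> (((~(P | U) -> R) | ~R) & ~Q)): β-rule — branch into ((P & P) -> (U | ~S)), (((~(P | U) -> R) | ~R) & ~Q)  //  ~((P & P) -> (U | ~S)), ~(((~(P | U) -> R) | ~R) & ~Q).
  branch 1 (add ((P & P) -> (U | ~S)), (((~(P | U) -> R) | ~R) & ~Q)):
    (((~(P | U) -> R) | ~R) & ~Q): α-rule — add ((~(P | U) -> R) | ~R), ~Q.
    ((P & P) -> (U | ~S)): β-rule — branch into ~(P & P)  //  (U | ~S).
      branch 1.1 (add ~(P & P)):
        ((~(P | U) -> R) | ~R): β-rule — branch into (~(P | U) -> R)  //  ~R.
          branch 1.1.1 (add (~(P | U) -> R)):
            ~(P & P): β-rule — branch into ~P  //  ~P.
              branch 1.1.1.1 (add ~P):
                (~(P | U) -> R): β-rule — branch into ~~(P | U)  //  R.
                  branch 1.1.1.1.1 (add ~~(P | U)):
                    ~~(P | U): β-rule — branch into P  //  U.
                      branch 1.1.1.1.1.1 (add P):
                        × closes — contains both P and ~P.
                      branch 1.1.1.1.1.2 (add U):
                        ○ open, literals {P=false, Q=false, U=true}.
                  branch 1.1.1.1.2 (add R):
                    ○ open, literals {P=false, Q=false, R=true}.
              branch 1.1.1.2 (add ~P):
                (~(P | U) -> R): β-rule — branch into ~~(P | U)  //  R.
                  branch 1.1.1.2.1 (add ~~(P | U)):
                    ~~(P | U): β-rule — branch into P  //  U.
                      branch 1.1.1.2.1.1 (add P):
                        × closes — contains both P and ~P.
                      branch 1.1.1.2.1.2 (add U):
                        ○ open, literals {P=false, Q=false, U=true}.
                  branch 1.1.1.2.2 (add R):
                    ○ open, literals {P=false, Q=false, R=true}.
          branch 1.1.2 (add ~R):
            ~(P & P): β-rule — branch into ~P  //  ~P.
              branch 1.1.2.1 (add ~P):
                ○ open, literals {P=false, Q=false, R=false}.
              branch 1.1.2.2 (add ~P):
                ○ open, literals {P=false, Q=false, R=false}.
      branch 1.2 (add (U | ~S)):
        ((~(P | U) -> R) | ~R): β-rule — branch into (~(P | U) -> R)  //  ~R.
          branch 1.2.1 (add (~(P | U) -> R)):
            (U | ~S): β-rule — branch into U  //  ~S.
              branch 1.2.1.1 (add U):
                (~(P | U) -> R): β-rule — branch into ~~(P | U)  //  R.
                  branch 1.2.1.1.1 (add ~~(P | U)):
                    ~~(P | U): β-rule — branch into P  //  U.
                      branch 1.2.1.1.1.1 (add P):
                        ○ open, literals {P=true, Q=false, U=true}.
                      branch 1.2.1.1.1.2 (add U):
                        ○ open, literals {Q=false, U=true}.
                  branch 1.2.1.1.2 (add R):
                    ○ open, literals {Q=false, R=true, U=true}.
              branch 1.2.1.2 (add ~S):
                (~(P | U) -> R): β-rule — branch into ~~(P | U)  //  R.
                  branch 1.2.1.2.1 (add ~~(P | U)):
                    ~~(P | U): β-rule — branch into P  //  U.
                      branch 1.2.1.2.1.1 (add P):
                        ○ open, literals {P=true, Q=false, S=false}.
                      branch 1.2.1.2.1.2 (add U):
                        ○ open, literals {Q=false, S=false, U=true}.
                  branch 1.2.1.2.2 (add R):
                    ○ open, literals {Q=false, R=true, S=false}.
          branch 1.2.2 (add ~R):
            (U | ~S): β-rule — branch into U  //  ~S.
              branch 1.2.2.1 (add U):
                ○ open, literals {Q=false, R=false, U=true}.
              branch 1.2.2.2 (add ~S):
                ○ open, literals {Q=false, R=false, S=false}.
  branch 2 (add ~((P & P) -> (U | ~S)), ~(((~(P | U) -> R) | ~R) & ~Q)):
    ~((P & P) -> (U | ~S)): α-rule — add (P & P), ~(U | ~S).
    (P & P): α-rule — add P, P.
    ~(U | ~S): α-rule — add ~U, ~~S.
    ~(((~(P | U) -> R) | ~R) & ~Q): β-rule — branch into ~((~(P | U) -> R) | ~R)  //  ~~Q.
      branch 2.1 (add ~((~(P | U) -> R) | ~R)):
        ~((~(P | U) -> R) | ~R): α-rule — add ~(~(P | U) -> R), ~~R.
        ~(~(P | U) -> R): α-rule — add ~(P | U), ~R.
        × closes — contains both R and ~R.
      branch 2.2 (add ~~Q):
        ○ open, literals {P=true, Q=true, S=true, U=false}.
3 branches closed, 15 open.
Each open branch fixes some atoms; the unmentioned ones are free. Counting distinct full assignments: branch {P=false, Q=false, U=true} (R, S, T) contributes 8 new; branch {P=false, Q=false, R=true} (S, T, U) contributes 4 new; branch {P=false, Q=false, U=true} (R, S, T) contributes 0 new; branch {P=false, Q=false, R=true} (S, T, U) contributes 0 new; branch {P=false, Q=false, R=false} (S, T, U) contributes 4 new; branch {P=false, Q=false, R=false} (S, T, U) contributes 0 new; branch {P=true, Q=false, U=true} (R, S, T) contributes 8 new; branch {Q=false, U=true} (R, S, T, P) contributes 0 new; branch {Q=false, R=true, U=true} (S, T, P) contributes 0 new; branch {P=true, Q=false, S=false} (R, T, U) contributes 4 new; branch {Q=false, S=false, U=true} (R, T, P) contributes 0 new; branch {Q=false, R=true, S=false} (T, P, U) contributes 0 new; branch {Q=false, R=false, U=true} (S, T, P) contributes 0 new; branch {Q=false, R=false, S=false} (T, P, U) contributes 0 new; branch {P=true, Q=true, S=true, U=false} (R, T) contributes 4 new. Total: 32.

32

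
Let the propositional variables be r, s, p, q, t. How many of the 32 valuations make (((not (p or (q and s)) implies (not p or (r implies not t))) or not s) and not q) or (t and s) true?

Initial set: {T ((((not (p or (q and s)) implies (not p or (r implies not t))) or not s) and not q) or (t and s))}.
T ((((not (p or (q and s)) implies (not p or (r implies not t))) or not s) and not q) or (t and s)): β-rule — branch into T (((not (p or (q and s)) implies (not p or (r implies not t))) or not s) and not q)  //  T (t and s).
  branch 1 (add T (((not (p or (q and s)) implies (not p or (r implies not t))) or not s) and not q)):
    T (((not (p or (q and s)) implies (not p or (r implies not t))) or not s) and not q): α-rule — add T ((not (p or (q and s)) implies (not p or (r implies not t))) or not s), T not q.
    T ((not (p or (q and s)) implies (not p or (r implies not t))) or not s): β-rule — branch into T (not (p or (q and s)) implies (not p or (r implies not t)))  //  T not s.
      branch 1.1 (add T (not (p or (q and s)) implies (not p or (r implies not t)))):
        T (not (p or (q and s)) implies (not p or (r implies not t))): β-rule — branch into F not (p or (q and s))  //  T (not p or (r implies not t)).
          branch 1.1.1 (add F not (p or (q and s))):
            F not (p or (q and s)): β-rule — branch into T p  //  T (q and s).
              branch 1.1.1.1 (add T p):
                ○ open, literals {p=T, q=F}.
              branch 1.1.1.2 (add T (q and s)):
                T (q and s): α-rule — add T q, T s.
                × closes — contains both q and not q.
          branch 1.1.2 (add T (not p or (r implies not t))):
            T (not p or (r implies not t)): β-rule — branch into T not p  //  T (r implies not t).
              branch 1.1.2.1 (add T not p):
                ○ open, literals {p=F, q=F}.
              branch 1.1.2.2 (add T (r implies not t)):
                T (r implies not t): β-rule — branch into F r  //  T not t.
                  branch 1.1.2.2.1 (add F r):
                    ○ open, literals {q=F, r=F}.
                  branch 1.1.2.2.2 (add T not t):
                    ○ open, literals {q=F, t=F}.
      branch 1.2 (add T not s):
        ○ open, literals {q=F, s=F}.
  branch 2 (add T (t and s)):
    T (t and s): α-rule — add T t, T s.
    ○ open, literals {s=T, t=T}.
1 branch closed, 6 open.
Each open branch fixes some atoms; the unmentioned ones are free. Counting distinct full assignments: branch {p=T, q=F} (r, s, t) contributes 8 new; branch {p=F, q=F} (r, s, t) contributes 8 new; branch {q=F, r=F} (s, p, t) contributes 0 new; branch {q=F, t=F} (r, s, p) contributes 0 new; branch {q=F, s=F} (r, p, t) contributes 0 new; branch {s=T, t=T} (r, p, q) contributes 4 new. Total: 20.

20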